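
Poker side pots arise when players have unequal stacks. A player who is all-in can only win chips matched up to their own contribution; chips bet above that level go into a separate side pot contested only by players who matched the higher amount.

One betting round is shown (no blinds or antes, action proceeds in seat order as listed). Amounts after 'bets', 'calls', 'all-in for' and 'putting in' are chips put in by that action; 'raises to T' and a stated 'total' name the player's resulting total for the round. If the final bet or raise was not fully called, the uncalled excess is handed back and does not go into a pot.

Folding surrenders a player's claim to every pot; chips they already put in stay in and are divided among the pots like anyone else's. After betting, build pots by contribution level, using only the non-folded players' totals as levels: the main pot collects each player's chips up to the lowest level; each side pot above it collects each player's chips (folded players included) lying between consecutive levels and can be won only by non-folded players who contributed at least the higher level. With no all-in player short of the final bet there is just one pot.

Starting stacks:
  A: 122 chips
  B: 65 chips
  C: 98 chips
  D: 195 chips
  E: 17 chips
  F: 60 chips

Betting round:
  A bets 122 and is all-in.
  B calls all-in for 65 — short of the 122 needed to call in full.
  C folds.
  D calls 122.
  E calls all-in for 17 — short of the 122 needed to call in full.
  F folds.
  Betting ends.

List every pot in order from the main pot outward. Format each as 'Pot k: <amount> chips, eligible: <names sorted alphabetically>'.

Pot 1: 68 chips, eligible: A, B, D, E
Pot 2: 144 chips, eligible: A, B, D
Pot 3: 114 chips, eligible: A, D

Derivation:
Contributions: A=122, B=65, D=122, E=17
Folded: C, F
Pot levels (distinct totals of non-folded players): 17, 65, 122
Layer 1-17: 17 each from A, B, D, E = 17*4 = 68 chips; eligible A, B, D, E
Layer 18-65: 48 each from A, B, D = 48*3 = 144 chips; eligible A, B, D
Layer 66-122: 57 each from A, D = 57*2 = 114 chips; eligible A, D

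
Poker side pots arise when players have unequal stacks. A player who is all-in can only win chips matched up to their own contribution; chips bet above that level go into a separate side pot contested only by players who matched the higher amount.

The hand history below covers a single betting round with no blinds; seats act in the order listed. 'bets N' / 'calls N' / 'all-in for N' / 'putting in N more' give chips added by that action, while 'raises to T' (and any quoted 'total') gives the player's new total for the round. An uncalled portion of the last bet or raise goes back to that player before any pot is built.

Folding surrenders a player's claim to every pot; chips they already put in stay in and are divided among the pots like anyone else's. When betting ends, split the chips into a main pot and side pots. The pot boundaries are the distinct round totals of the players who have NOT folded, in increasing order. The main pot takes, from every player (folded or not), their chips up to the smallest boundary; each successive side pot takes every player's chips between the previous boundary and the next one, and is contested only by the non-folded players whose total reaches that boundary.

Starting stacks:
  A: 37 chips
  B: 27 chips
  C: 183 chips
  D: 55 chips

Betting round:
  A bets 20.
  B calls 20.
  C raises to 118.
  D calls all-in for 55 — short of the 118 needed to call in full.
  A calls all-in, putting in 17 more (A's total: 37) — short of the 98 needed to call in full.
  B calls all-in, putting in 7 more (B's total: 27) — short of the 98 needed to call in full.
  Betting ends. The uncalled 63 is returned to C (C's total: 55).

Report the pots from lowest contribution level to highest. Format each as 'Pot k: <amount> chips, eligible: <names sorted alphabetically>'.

Contributions (after 63 returned to C): A=37, B=27, C=55, D=55
Pot levels (distinct totals of non-folded players): 27, 37, 55
Layer 1-27: 27 each from A, B, C, D = 27*4 = 108 chips; eligible A, B, C, D
Layer 28-37: 10 each from A, C, D = 10*3 = 30 chips; eligible A, C, D
Layer 38-55: 18 each from C, D = 18*2 = 36 chips; eligible C, D

Pot 1: 108 chips, eligible: A, B, C, D
Pot 2: 30 chips, eligible: A, C, D
Pot 3: 36 chips, eligible: C, D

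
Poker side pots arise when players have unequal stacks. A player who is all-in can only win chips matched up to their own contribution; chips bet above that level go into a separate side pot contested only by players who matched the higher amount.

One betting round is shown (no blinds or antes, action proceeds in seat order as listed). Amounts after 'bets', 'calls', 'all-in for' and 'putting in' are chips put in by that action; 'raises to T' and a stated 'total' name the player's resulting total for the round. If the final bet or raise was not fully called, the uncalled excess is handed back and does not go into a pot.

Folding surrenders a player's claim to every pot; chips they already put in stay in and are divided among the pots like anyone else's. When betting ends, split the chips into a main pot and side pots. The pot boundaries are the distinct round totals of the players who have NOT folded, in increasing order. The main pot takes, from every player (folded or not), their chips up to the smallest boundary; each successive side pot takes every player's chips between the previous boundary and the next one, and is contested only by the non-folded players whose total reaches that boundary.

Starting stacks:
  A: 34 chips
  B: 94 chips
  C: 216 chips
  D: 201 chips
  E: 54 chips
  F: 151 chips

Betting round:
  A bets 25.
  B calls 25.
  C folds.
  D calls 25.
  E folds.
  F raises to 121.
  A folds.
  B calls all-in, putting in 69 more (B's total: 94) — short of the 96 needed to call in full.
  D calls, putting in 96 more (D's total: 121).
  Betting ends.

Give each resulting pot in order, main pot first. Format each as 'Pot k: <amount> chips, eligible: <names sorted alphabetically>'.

Contributions: A=25, B=94, D=121, F=121
Folded: A, C, E
Pot levels (distinct totals of non-folded players): 94, 121
Layer 1-94: A 25 + B 94 + D 94 + F 94 = 307 chips; eligible B, D, F
Layer 95-121: 27 each from D, F = 27*2 = 54 chips; eligible D, F

Pot 1: 307 chips, eligible: B, D, F
Pot 2: 54 chips, eligible: D, F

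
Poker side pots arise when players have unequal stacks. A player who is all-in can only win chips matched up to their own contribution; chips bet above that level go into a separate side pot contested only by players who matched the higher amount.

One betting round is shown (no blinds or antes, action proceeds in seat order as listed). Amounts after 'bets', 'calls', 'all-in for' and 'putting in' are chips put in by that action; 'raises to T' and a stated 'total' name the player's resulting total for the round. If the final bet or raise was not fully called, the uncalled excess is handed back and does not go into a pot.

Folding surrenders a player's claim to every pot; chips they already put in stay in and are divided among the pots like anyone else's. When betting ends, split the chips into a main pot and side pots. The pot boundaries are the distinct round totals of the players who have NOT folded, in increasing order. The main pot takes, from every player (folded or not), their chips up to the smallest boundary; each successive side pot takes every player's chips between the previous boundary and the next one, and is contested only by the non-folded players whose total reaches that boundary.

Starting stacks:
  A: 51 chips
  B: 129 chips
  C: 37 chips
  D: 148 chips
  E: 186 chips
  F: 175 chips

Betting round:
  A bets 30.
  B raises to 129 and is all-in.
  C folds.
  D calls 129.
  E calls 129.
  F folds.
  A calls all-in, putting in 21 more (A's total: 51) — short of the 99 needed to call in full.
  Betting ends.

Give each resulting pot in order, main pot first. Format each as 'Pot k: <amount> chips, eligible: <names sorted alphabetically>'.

Contributions: A=51, B=129, D=129, E=129
Folded: C, F
Pot levels (distinct totals of non-folded players): 51, 129
Layer 1-51: 51 each from A, B, D, E = 51*4 = 204 chips; eligible A, B, D, E
Layer 52-129: 78 each from B, D, E = 78*3 = 234 chips; eligible B, D, E

Pot 1: 204 chips, eligible: A, B, D, E
Pot 2: 234 chips, eligible: B, D, E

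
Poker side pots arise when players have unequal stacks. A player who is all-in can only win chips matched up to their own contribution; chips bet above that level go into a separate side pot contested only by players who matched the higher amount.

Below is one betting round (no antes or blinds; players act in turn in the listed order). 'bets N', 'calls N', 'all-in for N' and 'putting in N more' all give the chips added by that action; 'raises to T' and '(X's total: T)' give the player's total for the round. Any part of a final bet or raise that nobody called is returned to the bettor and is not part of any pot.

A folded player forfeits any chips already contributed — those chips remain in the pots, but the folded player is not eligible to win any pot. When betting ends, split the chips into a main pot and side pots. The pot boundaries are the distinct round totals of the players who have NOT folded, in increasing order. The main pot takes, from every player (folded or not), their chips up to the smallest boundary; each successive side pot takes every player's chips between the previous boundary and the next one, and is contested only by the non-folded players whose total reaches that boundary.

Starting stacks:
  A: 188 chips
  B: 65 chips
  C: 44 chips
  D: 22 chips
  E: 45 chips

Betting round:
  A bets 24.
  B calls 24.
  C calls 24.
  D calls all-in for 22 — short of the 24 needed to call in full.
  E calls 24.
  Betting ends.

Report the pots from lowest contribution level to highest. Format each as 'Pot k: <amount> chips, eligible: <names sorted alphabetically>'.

Pot 1: 110 chips, eligible: A, B, C, D, E
Pot 2: 8 chips, eligible: A, B, C, E

Derivation:
Contributions: A=24, B=24, C=24, D=22, E=24
Pot levels (distinct totals of non-folded players): 22, 24
Layer 1-22: 22 each from A, B, C, D, E = 22*5 = 110 chips; eligible A, B, C, D, E
Layer 23-24: 2 each from A, B, C, E = 2*4 = 8 chips; eligible A, B, C, E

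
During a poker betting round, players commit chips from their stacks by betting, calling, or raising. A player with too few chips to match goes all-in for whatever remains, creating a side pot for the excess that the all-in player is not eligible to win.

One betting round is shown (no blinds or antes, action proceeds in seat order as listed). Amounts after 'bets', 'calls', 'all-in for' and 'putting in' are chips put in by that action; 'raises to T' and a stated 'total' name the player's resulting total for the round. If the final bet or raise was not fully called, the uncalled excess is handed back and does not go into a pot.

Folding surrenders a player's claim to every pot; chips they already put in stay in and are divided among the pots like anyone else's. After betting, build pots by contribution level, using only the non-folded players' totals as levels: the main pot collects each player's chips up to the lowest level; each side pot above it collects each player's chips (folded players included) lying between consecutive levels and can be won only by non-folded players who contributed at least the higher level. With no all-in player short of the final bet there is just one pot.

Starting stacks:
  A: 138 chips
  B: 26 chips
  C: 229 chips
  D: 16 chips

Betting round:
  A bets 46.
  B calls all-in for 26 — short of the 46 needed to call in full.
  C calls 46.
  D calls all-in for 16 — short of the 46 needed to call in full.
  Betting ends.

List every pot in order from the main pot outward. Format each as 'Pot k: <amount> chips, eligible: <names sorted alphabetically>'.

Pot 1: 64 chips, eligible: A, B, C, D
Pot 2: 30 chips, eligible: A, B, C
Pot 3: 40 chips, eligible: A, C

Derivation:
Contributions: A=46, B=26, C=46, D=16
Pot levels (distinct totals of non-folded players): 16, 26, 46
Layer 1-16: 16 each from A, B, C, D = 16*4 = 64 chips; eligible A, B, C, D
Layer 17-26: 10 each from A, B, C = 10*3 = 30 chips; eligible A, B, C
Layer 27-46: 20 each from A, C = 20*2 = 40 chips; eligible A, C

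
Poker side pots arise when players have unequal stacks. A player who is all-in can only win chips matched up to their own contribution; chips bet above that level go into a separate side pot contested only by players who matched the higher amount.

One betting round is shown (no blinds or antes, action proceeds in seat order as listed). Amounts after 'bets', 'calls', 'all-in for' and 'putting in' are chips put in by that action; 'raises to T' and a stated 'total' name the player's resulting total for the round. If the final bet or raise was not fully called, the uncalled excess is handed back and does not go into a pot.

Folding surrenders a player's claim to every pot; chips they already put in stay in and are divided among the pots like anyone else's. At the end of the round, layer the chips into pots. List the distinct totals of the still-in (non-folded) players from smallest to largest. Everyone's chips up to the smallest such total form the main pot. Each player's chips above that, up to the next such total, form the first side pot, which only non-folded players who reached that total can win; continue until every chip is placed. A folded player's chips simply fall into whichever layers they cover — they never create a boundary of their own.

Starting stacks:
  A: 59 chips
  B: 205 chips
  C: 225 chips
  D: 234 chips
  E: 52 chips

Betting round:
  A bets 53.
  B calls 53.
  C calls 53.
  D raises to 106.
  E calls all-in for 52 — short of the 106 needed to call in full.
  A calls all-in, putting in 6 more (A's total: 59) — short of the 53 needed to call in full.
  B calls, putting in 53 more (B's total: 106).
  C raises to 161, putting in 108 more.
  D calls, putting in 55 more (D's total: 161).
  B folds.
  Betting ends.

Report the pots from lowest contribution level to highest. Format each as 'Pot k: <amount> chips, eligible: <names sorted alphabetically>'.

Contributions: A=59, B=106, C=161, D=161, E=52
Folded: B
Pot levels (distinct totals of non-folded players): 52, 59, 161
Layer 1-52: 52 each from A, B, C, D, E = 52*5 = 260 chips; eligible A, C, D, E
Layer 53-59: 7 each from A, B, C, D = 7*4 = 28 chips; eligible A, C, D
Layer 60-161: B 47 + C 102 + D 102 = 251 chips; eligible C, D

Pot 1: 260 chips, eligible: A, C, D, E
Pot 2: 28 chips, eligible: A, C, D
Pot 3: 251 chips, eligible: C, D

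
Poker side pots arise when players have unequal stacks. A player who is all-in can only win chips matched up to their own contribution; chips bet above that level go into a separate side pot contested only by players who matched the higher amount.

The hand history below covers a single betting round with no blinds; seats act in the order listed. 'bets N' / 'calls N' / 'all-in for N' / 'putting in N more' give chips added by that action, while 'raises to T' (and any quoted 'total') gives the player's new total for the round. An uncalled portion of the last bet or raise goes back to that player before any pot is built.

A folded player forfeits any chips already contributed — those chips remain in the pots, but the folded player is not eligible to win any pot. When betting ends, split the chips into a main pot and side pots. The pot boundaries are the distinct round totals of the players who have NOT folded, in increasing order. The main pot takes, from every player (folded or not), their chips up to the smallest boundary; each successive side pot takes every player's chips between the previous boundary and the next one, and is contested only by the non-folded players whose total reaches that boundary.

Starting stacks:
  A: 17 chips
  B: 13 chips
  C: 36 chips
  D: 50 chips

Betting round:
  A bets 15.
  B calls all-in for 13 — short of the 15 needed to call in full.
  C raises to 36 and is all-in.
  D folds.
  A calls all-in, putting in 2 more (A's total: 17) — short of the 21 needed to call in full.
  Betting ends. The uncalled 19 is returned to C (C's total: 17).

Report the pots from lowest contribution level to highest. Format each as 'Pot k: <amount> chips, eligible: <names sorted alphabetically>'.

Contributions (after 19 returned to C): A=17, B=13, C=17
Folded: D
Pot levels (distinct totals of non-folded players): 13, 17
Layer 1-13: 13 each from A, B, C = 13*3 = 39 chips; eligible A, B, C
Layer 14-17: 4 each from A, C = 4*2 = 8 chips; eligible A, C

Pot 1: 39 chips, eligible: A, B, C
Pot 2: 8 chips, eligible: A, C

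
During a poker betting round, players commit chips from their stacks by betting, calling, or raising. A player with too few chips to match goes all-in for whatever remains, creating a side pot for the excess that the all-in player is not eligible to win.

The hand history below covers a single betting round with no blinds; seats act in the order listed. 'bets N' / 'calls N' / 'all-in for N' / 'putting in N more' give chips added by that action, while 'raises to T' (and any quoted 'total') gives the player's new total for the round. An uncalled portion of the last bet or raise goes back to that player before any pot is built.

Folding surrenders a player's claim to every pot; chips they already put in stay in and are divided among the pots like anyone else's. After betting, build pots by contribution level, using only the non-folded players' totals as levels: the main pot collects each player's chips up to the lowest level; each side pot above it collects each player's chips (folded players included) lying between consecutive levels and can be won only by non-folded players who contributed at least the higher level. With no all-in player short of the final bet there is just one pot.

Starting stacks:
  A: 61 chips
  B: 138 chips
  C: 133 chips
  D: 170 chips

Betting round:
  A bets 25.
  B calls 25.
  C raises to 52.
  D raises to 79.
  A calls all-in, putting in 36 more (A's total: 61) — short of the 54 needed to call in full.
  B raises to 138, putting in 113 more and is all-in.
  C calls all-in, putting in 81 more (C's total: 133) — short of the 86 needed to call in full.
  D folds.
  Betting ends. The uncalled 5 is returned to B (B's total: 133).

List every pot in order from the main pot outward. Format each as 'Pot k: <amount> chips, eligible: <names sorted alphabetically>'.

Pot 1: 244 chips, eligible: A, B, C
Pot 2: 162 chips, eligible: B, C

Derivation:
Contributions (after 5 returned to B): A=61, B=133, C=133, D=79
Folded: D
Pot levels (distinct totals of non-folded players): 61, 133
Layer 1-61: 61 each from A, B, C, D = 61*4 = 244 chips; eligible A, B, C
Layer 62-133: B 72 + C 72 + D 18 = 162 chips; eligible B, C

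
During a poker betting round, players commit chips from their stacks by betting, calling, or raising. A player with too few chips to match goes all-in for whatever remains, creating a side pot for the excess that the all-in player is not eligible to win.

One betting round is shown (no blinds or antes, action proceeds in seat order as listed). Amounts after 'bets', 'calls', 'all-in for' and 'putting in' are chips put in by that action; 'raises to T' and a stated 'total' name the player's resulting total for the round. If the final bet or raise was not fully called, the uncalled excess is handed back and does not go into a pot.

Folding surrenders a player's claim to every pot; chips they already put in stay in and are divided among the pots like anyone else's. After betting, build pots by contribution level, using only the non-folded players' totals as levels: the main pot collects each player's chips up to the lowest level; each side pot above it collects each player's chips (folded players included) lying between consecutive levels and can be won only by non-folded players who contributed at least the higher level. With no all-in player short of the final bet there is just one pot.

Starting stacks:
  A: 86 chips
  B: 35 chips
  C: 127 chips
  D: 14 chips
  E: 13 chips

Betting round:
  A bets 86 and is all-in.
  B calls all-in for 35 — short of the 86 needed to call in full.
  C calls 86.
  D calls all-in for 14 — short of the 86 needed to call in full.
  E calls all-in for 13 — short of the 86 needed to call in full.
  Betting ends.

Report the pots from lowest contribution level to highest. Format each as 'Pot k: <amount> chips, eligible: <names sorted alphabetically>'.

Contributions: A=86, B=35, C=86, D=14, E=13
Pot levels (distinct totals of non-folded players): 13, 14, 35, 86
Layer 1-13: 13 each from A, B, C, D, E = 13*5 = 65 chips; eligible A, B, C, D, E
Layer 14-14: 1 each from A, B, C, D = 1*4 = 4 chips; eligible A, B, C, D
Layer 15-35: 21 each from A, B, C = 21*3 = 63 chips; eligible A, B, C
Layer 36-86: 51 each from A, C = 51*2 = 102 chips; eligible A, C

Pot 1: 65 chips, eligible: A, B, C, D, E
Pot 2: 4 chips, eligible: A, B, C, D
Pot 3: 63 chips, eligible: A, B, C
Pot 4: 102 chips, eligible: A, C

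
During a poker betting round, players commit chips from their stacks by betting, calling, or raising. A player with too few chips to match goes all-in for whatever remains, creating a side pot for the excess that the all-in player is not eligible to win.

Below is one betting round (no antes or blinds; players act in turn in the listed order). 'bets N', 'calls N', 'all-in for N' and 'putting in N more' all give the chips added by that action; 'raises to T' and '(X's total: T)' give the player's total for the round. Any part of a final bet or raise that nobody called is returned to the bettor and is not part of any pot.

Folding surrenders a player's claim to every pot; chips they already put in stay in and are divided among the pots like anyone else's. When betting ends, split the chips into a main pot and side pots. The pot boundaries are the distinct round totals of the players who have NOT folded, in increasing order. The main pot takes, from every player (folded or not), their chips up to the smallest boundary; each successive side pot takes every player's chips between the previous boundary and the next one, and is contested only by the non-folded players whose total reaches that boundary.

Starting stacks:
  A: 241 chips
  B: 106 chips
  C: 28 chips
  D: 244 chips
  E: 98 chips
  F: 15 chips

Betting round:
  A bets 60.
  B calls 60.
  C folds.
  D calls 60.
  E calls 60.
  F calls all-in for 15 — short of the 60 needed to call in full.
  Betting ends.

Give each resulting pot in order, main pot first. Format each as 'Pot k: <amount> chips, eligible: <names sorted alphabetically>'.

Contributions: A=60, B=60, D=60, E=60, F=15
Folded: C
Pot levels (distinct totals of non-folded players): 15, 60
Layer 1-15: 15 each from A, B, D, E, F = 15*5 = 75 chips; eligible A, B, D, E, F
Layer 16-60: 45 each from A, B, D, E = 45*4 = 180 chips; eligible A, B, D, E

Pot 1: 75 chips, eligible: A, B, D, E, F
Pot 2: 180 chips, eligible: A, B, D, E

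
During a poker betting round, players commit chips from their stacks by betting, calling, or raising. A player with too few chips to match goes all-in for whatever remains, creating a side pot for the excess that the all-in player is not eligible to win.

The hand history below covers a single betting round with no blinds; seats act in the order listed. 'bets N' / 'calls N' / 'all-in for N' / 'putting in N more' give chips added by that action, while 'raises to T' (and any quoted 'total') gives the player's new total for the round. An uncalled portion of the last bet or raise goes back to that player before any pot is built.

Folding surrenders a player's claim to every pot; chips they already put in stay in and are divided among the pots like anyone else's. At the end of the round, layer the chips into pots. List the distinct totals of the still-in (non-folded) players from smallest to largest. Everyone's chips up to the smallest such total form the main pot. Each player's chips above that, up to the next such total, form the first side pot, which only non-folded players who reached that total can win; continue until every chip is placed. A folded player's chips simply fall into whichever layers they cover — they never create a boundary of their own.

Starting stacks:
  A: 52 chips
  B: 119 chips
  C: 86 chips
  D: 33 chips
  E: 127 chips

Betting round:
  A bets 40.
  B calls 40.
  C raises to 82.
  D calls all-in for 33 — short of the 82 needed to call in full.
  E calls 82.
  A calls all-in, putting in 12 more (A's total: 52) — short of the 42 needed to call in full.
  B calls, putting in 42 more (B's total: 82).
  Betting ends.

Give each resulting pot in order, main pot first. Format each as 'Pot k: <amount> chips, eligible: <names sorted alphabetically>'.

Pot 1: 165 chips, eligible: A, B, C, D, E
Pot 2: 76 chips, eligible: A, B, C, E
Pot 3: 90 chips, eligible: B, C, E

Derivation:
Contributions: A=52, B=82, C=82, D=33, E=82
Pot levels (distinct totals of non-folded players): 33, 52, 82
Layer 1-33: 33 each from A, B, C, D, E = 33*5 = 165 chips; eligible A, B, C, D, E
Layer 34-52: 19 each from A, B, C, E = 19*4 = 76 chips; eligible A, B, C, E
Layer 53-82: 30 each from B, C, E = 30*3 = 90 chips; eligible B, C, E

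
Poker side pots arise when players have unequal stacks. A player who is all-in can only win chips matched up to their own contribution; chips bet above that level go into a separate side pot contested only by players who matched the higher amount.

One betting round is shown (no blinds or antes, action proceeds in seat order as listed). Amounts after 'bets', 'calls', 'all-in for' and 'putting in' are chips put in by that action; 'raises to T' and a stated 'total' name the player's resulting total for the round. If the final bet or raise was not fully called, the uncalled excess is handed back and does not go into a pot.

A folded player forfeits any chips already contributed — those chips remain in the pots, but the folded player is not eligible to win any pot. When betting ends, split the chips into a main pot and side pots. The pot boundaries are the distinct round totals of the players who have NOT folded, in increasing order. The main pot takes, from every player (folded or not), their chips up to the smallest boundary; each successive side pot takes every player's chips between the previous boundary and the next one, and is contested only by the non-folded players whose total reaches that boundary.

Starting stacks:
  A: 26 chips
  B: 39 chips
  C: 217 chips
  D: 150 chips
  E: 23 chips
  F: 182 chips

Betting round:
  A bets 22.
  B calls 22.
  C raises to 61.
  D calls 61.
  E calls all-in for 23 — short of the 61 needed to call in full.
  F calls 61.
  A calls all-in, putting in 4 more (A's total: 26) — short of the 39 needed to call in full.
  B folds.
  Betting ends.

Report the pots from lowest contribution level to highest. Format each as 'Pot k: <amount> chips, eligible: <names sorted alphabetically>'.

Pot 1: 137 chips, eligible: A, C, D, E, F
Pot 2: 12 chips, eligible: A, C, D, F
Pot 3: 105 chips, eligible: C, D, F

Derivation:
Contributions: A=26, B=22, C=61, D=61, E=23, F=61
Folded: B
Pot levels (distinct totals of non-folded players): 23, 26, 61
Layer 1-23: A 23 + B 22 + C 23 + D 23 + E 23 + F 23 = 137 chips; eligible A, C, D, E, F
Layer 24-26: 3 each from A, C, D, F = 3*4 = 12 chips; eligible A, C, D, F
Layer 27-61: 35 each from C, D, F = 35*3 = 105 chips; eligible C, D, F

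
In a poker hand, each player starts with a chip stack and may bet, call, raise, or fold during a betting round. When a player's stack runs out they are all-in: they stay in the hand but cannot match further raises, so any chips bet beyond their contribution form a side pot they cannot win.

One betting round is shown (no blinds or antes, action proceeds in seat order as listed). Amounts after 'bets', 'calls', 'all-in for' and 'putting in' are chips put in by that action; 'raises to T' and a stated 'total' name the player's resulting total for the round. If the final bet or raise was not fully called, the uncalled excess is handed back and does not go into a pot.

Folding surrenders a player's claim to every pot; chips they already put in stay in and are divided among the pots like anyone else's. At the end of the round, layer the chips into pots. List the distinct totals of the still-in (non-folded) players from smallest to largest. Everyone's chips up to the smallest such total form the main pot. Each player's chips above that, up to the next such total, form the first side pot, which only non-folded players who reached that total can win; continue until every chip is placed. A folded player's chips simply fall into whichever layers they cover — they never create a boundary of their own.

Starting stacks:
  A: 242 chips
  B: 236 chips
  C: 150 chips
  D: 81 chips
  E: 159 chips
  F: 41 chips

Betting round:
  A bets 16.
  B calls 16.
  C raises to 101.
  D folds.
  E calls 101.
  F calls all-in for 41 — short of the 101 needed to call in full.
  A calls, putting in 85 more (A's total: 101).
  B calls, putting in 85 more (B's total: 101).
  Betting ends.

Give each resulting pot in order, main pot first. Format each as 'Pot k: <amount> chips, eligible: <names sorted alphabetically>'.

Pot 1: 205 chips, eligible: A, B, C, E, F
Pot 2: 240 chips, eligible: A, B, C, E

Derivation:
Contributions: A=101, B=101, C=101, E=101, F=41
Folded: D
Pot levels (distinct totals of non-folded players): 41, 101
Layer 1-41: 41 each from A, B, C, E, F = 41*5 = 205 chips; eligible A, B, C, E, F
Layer 42-101: 60 each from A, B, C, E = 60*4 = 240 chips; eligible A, B, C, E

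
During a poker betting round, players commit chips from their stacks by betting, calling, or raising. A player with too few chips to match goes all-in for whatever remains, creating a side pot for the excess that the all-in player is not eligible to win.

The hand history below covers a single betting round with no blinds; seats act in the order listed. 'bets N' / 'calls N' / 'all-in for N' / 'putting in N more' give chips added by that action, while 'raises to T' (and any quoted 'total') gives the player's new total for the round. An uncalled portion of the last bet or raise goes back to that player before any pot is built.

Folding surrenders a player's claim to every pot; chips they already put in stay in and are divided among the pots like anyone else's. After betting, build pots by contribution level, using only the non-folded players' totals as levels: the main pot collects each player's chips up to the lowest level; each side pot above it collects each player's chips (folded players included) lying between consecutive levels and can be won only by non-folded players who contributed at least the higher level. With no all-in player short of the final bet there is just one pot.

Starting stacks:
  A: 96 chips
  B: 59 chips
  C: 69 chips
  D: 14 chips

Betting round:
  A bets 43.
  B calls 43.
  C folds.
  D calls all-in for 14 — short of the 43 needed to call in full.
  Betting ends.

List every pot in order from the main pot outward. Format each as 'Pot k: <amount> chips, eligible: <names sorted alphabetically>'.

Pot 1: 42 chips, eligible: A, B, D
Pot 2: 58 chips, eligible: A, B

Derivation:
Contributions: A=43, B=43, D=14
Folded: C
Pot levels (distinct totals of non-folded players): 14, 43
Layer 1-14: 14 each from A, B, D = 14*3 = 42 chips; eligible A, B, D
Layer 15-43: 29 each from A, B = 29*2 = 58 chips; eligible A, B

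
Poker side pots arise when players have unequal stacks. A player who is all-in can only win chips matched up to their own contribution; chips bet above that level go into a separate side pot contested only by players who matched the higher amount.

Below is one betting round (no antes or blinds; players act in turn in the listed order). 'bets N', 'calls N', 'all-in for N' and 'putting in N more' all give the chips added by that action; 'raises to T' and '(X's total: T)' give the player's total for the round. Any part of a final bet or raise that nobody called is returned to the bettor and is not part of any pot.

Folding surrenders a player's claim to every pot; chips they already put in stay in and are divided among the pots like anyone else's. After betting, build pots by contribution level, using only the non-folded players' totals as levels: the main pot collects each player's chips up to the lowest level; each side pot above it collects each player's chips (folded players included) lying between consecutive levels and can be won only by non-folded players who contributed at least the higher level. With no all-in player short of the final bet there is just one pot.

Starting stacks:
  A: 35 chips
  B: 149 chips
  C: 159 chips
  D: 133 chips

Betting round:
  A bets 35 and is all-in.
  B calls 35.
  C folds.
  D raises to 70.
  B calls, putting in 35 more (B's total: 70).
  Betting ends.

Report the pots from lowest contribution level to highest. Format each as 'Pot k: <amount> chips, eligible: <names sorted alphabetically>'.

Contributions: A=35, B=70, D=70
Folded: C
Pot levels (distinct totals of non-folded players): 35, 70
Layer 1-35: 35 each from A, B, D = 35*3 = 105 chips; eligible A, B, D
Layer 36-70: 35 each from B, D = 35*2 = 70 chips; eligible B, D

Pot 1: 105 chips, eligible: A, B, D
Pot 2: 70 chips, eligible: B, D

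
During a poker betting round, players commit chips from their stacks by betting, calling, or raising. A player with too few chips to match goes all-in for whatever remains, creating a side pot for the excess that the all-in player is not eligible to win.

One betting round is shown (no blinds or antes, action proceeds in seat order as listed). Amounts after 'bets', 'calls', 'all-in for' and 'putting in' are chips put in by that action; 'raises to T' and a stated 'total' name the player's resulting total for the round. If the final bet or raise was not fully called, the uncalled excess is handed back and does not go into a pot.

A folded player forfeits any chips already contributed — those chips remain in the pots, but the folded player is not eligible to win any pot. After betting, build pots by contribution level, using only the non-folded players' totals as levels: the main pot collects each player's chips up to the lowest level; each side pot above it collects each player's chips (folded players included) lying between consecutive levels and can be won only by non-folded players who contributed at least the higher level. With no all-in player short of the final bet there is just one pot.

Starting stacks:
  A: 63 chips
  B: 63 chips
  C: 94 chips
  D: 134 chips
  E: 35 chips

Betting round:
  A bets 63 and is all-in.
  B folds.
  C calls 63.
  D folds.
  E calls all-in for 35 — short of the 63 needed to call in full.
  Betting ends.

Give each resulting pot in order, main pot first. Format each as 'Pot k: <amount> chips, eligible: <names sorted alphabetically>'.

Pot 1: 105 chips, eligible: A, C, E
Pot 2: 56 chips, eligible: A, C

Derivation:
Contributions: A=63, C=63, E=35
Folded: B, D
Pot levels (distinct totals of non-folded players): 35, 63
Layer 1-35: 35 each from A, C, E = 35*3 = 105 chips; eligible A, C, E
Layer 36-63: 28 each from A, C = 28*2 = 56 chips; eligible A, C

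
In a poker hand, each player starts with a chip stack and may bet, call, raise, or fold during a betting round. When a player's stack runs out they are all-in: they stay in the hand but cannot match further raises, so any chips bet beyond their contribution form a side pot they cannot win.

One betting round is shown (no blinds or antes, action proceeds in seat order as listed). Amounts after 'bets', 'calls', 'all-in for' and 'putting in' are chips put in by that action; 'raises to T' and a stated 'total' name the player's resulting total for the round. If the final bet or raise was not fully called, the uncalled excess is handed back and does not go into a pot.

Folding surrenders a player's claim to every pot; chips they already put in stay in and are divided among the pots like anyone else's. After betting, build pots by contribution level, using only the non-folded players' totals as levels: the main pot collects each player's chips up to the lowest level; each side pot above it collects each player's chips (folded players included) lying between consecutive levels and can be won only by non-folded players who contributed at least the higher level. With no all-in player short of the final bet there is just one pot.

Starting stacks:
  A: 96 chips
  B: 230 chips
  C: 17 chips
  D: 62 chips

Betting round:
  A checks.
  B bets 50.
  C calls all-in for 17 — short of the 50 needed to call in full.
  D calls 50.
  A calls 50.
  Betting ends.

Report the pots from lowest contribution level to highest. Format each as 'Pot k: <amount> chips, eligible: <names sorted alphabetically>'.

Pot 1: 68 chips, eligible: A, B, C, D
Pot 2: 99 chips, eligible: A, B, D

Derivation:
Contributions: A=50, B=50, C=17, D=50
Pot levels (distinct totals of non-folded players): 17, 50
Layer 1-17: 17 each from A, B, C, D = 17*4 = 68 chips; eligible A, B, C, D
Layer 18-50: 33 each from A, B, D = 33*3 = 99 chips; eligible A, B, D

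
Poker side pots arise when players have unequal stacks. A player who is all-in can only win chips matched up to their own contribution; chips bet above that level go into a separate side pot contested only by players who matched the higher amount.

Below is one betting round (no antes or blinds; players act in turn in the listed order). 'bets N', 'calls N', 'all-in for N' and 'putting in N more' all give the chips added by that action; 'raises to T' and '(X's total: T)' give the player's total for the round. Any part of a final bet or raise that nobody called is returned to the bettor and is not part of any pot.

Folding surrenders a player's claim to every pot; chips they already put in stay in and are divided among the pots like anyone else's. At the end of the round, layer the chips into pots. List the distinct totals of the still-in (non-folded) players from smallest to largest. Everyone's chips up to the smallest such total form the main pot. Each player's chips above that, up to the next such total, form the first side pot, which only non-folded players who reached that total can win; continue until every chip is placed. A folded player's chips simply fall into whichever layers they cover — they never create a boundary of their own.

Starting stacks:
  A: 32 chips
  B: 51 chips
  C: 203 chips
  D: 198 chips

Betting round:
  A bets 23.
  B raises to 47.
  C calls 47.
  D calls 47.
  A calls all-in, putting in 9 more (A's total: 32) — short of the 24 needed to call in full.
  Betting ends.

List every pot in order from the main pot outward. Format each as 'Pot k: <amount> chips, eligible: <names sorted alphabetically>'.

Pot 1: 128 chips, eligible: A, B, C, D
Pot 2: 45 chips, eligible: B, C, D

Derivation:
Contributions: A=32, B=47, C=47, D=47
Pot levels (distinct totals of non-folded players): 32, 47
Layer 1-32: 32 each from A, B, C, D = 32*4 = 128 chips; eligible A, B, C, D
Layer 33-47: 15 each from B, C, D = 15*3 = 45 chips; eligible B, C, D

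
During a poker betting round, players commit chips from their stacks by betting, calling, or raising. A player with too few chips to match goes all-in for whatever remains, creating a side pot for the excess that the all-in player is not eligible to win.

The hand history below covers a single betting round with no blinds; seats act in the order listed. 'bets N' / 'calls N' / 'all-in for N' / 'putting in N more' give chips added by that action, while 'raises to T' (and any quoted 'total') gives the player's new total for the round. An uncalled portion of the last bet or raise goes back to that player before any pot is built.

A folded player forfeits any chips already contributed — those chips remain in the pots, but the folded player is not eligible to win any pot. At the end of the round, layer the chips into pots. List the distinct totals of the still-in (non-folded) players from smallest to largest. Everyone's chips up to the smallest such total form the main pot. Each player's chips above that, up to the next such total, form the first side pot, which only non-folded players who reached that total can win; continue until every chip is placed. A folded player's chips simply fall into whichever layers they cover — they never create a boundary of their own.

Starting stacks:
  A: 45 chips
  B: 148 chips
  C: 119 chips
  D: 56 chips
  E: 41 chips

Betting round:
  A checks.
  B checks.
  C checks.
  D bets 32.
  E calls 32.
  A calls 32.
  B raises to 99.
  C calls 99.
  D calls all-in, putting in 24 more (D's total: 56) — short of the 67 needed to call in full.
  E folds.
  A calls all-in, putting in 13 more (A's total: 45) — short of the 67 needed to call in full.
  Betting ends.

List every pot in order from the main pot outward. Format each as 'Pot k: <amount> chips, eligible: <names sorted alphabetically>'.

Contributions: A=45, B=99, C=99, D=56, E=32
Folded: E
Pot levels (distinct totals of non-folded players): 45, 56, 99
Layer 1-45: A 45 + B 45 + C 45 + D 45 + E 32 = 212 chips; eligible A, B, C, D
Layer 46-56: 11 each from B, C, D = 11*3 = 33 chips; eligible B, C, D
Layer 57-99: 43 each from B, C = 43*2 = 86 chips; eligible B, C

Pot 1: 212 chips, eligible: A, B, C, D
Pot 2: 33 chips, eligible: B, C, D
Pot 3: 86 chips, eligible: B, C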